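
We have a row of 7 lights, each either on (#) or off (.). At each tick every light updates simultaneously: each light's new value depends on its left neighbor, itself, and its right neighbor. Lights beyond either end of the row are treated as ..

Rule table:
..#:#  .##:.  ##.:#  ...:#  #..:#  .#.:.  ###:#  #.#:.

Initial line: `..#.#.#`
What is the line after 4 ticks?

##.....
.######
#.#####
...####

...####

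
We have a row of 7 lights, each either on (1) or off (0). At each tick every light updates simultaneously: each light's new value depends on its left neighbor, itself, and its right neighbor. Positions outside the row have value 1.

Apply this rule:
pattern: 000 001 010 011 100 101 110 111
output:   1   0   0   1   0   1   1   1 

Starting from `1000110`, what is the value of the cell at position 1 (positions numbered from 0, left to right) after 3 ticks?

1010111
1101111
1111111
position 1 holds 1

1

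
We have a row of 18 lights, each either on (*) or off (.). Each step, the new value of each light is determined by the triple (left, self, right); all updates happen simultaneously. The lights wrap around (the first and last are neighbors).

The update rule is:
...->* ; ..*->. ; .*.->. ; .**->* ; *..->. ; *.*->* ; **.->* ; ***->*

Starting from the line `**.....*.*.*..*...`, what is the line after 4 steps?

step 1: **.***..*.*.....*.
step 2: ******...*..***..*
step 3: ******.*....***..*
step 4: *******..**.***..*

*******..**.***..*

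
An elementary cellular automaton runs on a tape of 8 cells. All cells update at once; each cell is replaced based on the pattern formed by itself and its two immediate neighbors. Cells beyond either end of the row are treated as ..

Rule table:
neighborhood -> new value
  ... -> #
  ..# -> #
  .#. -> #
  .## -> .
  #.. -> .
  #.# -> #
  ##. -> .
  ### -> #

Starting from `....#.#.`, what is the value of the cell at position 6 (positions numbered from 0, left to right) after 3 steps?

#######.
.#####..
#.###..#
position 6 holds .

.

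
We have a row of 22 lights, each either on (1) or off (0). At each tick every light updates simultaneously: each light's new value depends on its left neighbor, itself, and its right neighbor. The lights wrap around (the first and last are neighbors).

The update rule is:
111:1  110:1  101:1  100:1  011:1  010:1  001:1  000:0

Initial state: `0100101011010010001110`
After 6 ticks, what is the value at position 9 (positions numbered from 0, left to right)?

1

1111111111111111011111
1111111111111111111111
1111111111111111111111  (fixed point — unchanged through tick 6)
position 9 holds 1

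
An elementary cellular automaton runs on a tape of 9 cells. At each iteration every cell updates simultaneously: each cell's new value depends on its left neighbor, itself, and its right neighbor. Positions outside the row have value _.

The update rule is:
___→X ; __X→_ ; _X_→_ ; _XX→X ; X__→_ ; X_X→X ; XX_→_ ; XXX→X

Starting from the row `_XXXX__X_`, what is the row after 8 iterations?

_XXX_____
_XX__XXXX
_X___XXX_
___X_XX__
XX__XX__X
X___X____
__X___XXX
X___X_XX_

X___X_XX_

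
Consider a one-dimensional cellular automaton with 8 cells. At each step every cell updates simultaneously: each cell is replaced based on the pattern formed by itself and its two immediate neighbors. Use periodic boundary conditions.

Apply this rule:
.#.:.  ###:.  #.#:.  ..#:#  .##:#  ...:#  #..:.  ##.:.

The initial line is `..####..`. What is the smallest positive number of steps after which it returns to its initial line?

###....#
....####
.####...
##....##
...####.
####....
#....###
..####..

8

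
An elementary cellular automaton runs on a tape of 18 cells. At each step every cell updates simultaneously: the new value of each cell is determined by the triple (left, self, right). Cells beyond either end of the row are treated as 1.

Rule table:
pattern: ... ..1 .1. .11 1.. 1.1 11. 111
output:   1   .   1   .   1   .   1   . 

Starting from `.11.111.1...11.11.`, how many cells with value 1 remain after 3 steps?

8

step 1: ..1...1.111..1..1.
step 2: 1.111.1...11.11.1.
step 3: 1...1.111..1..1.1.
count of 1: 8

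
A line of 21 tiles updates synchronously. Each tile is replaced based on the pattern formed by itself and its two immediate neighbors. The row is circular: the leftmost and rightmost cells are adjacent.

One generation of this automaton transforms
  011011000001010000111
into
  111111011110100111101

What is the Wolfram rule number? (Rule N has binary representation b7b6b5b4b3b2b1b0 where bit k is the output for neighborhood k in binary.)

position 19: 111 → 0  (bit 7 = 0)
position 2: 110 → 1  (bit 6 = 1)
position 0: 101 → 1  (bit 5 = 1)
position 6: 100 → 0  (bit 4 = 0)
position 1: 011 → 1  (bit 3 = 1)
position 11: 010 → 0  (bit 2 = 0)
position 10: 001 → 1  (bit 1 = 1)
position 7: 000 → 1  (bit 0 = 1)
bits b7..b0 = 01101011 = 107

107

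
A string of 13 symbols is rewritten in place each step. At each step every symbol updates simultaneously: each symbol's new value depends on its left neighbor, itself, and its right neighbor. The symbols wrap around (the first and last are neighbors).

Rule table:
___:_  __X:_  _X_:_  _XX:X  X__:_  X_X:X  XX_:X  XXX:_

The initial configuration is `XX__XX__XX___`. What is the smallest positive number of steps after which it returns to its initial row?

XX__XX__XX___

1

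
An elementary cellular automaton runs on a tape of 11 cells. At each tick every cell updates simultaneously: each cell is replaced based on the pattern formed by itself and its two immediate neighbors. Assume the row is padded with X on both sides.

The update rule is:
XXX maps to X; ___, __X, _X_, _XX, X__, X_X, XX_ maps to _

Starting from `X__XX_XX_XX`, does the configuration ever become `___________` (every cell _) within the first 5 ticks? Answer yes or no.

yes

__________X
___________
all cells are _ at tick 2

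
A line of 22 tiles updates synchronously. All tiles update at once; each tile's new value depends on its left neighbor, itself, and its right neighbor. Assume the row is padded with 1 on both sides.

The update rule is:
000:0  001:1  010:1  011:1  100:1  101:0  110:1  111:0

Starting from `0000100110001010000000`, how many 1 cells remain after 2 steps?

12

1001111111011011000001
1111000001011011100011
count of 1: 12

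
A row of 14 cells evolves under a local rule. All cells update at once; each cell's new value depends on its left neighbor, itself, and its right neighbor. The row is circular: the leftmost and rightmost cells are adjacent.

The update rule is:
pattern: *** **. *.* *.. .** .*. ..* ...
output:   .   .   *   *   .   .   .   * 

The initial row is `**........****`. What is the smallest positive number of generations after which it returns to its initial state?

28

..*******.....
*........*****
.*******......
........******
*******.......
.......******.
******.......*
......******..
*****.......**
.....******...
****.......***
....******....
***.......****
...******.....
**.......*****
..******......
*.......******
.******.......
.......*******
******........
......*******.
*****........*
.....*******..
****........**
....*******...
***........***
...*******....
**........****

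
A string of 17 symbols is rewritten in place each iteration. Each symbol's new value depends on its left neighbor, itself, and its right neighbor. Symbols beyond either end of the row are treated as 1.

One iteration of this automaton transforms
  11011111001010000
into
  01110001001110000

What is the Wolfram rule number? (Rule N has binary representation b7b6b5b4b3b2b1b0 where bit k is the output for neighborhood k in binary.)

position 0: 111 → 0  (bit 7 = 0)
position 1: 110 → 1  (bit 6 = 1)
position 2: 101 → 1  (bit 5 = 1)
position 8: 100 → 0  (bit 4 = 0)
position 3: 011 → 1  (bit 3 = 1)
position 10: 010 → 1  (bit 2 = 1)
position 9: 001 → 0  (bit 1 = 0)
position 14: 000 → 0  (bit 0 = 0)
bits b7..b0 = 01101100 = 108

108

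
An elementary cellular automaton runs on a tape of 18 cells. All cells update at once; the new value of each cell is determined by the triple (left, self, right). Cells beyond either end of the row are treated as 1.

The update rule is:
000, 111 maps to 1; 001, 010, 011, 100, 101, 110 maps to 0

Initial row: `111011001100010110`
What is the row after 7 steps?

step 1: 110000000001000000
step 2: 100111111100011110
step 3: 000011111001001100
step 4: 011001110000000000
step 5: 000000100111111110
step 6: 011110000011111100
step 7: 001100111001111000

001100111001111000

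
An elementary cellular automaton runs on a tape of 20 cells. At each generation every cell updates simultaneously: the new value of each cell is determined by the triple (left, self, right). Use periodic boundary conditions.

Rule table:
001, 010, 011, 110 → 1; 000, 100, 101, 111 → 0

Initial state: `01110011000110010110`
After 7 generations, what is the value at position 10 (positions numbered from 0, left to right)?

11010111001110110110
11010101011010110110
11010101011010110110  (fixed point — unchanged through generation 7)
position 10 holds 1

1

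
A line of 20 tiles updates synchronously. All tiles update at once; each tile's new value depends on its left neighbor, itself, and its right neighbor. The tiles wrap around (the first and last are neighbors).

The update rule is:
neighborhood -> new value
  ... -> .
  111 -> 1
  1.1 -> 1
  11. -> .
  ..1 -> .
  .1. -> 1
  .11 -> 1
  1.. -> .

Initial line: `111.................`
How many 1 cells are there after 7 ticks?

11..................
1...................
1...................  (fixed point — unchanged through tick 7)
count of 1: 1

1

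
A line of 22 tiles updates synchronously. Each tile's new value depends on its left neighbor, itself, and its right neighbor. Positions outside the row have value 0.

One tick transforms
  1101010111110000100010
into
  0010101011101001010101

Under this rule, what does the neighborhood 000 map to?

At position 13 the neighborhood is 000; the next row has 0 there.

0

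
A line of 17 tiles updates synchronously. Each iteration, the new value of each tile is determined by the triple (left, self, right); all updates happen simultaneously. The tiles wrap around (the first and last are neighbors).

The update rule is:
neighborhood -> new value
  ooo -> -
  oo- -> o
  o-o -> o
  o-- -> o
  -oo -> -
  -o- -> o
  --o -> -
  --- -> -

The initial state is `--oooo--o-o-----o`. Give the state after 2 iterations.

o----oo-oooo----o
oo----oo---oo----

oo----oo---oo----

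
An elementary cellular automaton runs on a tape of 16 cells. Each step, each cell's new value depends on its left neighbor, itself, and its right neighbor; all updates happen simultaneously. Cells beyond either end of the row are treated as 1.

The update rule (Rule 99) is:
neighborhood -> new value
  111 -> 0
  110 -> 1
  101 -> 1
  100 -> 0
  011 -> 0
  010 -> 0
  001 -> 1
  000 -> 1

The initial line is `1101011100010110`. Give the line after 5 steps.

1011010101010101

0110100101101011
1011001010110100
1101010101011001
0110101010101010
1011010101010101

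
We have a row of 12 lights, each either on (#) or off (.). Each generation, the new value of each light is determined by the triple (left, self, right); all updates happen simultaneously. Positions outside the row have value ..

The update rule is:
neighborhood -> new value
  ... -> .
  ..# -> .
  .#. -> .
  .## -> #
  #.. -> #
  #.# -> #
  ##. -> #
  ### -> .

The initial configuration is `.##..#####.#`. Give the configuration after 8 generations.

....#....##.

.###.#...##.
.#.##.#..###
..####.#.#.#
..#..##.#.#.
...#.###.#.#
....##.##.#.
....######.#
....#....##.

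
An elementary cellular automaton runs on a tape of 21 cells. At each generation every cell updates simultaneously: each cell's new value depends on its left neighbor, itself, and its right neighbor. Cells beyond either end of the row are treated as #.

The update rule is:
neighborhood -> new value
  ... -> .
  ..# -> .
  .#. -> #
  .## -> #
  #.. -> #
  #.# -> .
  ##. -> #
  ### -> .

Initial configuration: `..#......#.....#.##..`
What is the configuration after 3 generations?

generation 1: #.##.....##....#.###.
generation 2: #.###....###...#.#.#.
generation 3: #.#.##...#.##..#.#.#.

#.#.##...#.##..#.#.#.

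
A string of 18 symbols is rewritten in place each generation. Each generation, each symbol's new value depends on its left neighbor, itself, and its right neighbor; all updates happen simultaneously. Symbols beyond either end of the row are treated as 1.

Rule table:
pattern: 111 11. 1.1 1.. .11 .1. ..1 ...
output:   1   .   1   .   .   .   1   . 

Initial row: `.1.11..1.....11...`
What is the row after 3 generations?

1.1...1.....1....1
.1...1.....1....1.
1...1.....1....1.1

1...1.....1....1.1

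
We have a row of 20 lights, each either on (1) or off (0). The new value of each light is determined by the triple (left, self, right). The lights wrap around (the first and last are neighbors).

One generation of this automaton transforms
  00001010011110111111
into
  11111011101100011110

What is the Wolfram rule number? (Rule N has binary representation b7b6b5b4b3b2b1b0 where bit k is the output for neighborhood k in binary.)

position 10: 111 → 1  (bit 7 = 1)
position 12: 110 → 0  (bit 6 = 0)
position 5: 101 → 0  (bit 5 = 0)
position 0: 100 → 1  (bit 4 = 1)
position 9: 011 → 0  (bit 3 = 0)
position 4: 010 → 1  (bit 2 = 1)
position 3: 001 → 1  (bit 1 = 1)
position 1: 000 → 1  (bit 0 = 1)
bits b7..b0 = 10010111 = 151

151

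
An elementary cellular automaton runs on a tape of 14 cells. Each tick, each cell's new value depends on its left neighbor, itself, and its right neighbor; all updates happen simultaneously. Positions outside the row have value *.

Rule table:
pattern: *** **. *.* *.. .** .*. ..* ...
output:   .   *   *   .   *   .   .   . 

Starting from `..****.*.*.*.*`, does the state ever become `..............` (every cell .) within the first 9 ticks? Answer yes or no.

yes

tick 1: ..*..**.*.*.**
tick 2: .....***.*.**.
tick 3: .....*.**.****
tick 4: ......*****...
tick 5: ......*...*...
tick 6: ..............
all cells are . at tick 6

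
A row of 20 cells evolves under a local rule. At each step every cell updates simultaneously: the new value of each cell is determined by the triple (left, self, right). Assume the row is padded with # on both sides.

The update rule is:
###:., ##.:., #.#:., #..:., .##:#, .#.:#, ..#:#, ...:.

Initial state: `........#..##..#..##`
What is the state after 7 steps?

.##..##..##..##.##..

.......##.##..##.##.
......##..#..##..#..
.....##..##.##..##.#
....##..##..#..##..#
...##..##..##.##..##
..##..##..##..#..##.
.##..##..##..##.##..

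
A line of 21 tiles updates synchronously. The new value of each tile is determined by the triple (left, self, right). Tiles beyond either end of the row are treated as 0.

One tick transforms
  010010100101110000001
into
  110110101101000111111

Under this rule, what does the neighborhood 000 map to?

At position 15 the neighborhood is 000; the next row has 1 there.

1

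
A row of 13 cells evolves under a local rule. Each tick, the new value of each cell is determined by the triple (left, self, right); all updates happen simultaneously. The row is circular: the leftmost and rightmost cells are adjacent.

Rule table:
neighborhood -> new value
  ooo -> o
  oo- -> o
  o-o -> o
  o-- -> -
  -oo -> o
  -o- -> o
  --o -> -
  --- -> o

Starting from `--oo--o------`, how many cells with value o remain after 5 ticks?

o-oo--o-ooooo
oooo--ooooooo
oooo--ooooooo  (fixed point — unchanged through tick 5)
count of o: 11

11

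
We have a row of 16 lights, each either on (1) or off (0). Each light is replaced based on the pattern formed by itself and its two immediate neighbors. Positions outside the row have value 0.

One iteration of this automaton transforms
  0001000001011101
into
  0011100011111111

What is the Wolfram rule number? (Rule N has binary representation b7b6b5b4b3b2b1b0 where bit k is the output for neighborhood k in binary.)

position 12: 111 → 1  (bit 7 = 1)
position 13: 110 → 1  (bit 6 = 1)
position 10: 101 → 1  (bit 5 = 1)
position 4: 100 → 1  (bit 4 = 1)
position 11: 011 → 1  (bit 3 = 1)
position 3: 010 → 1  (bit 2 = 1)
position 2: 001 → 1  (bit 1 = 1)
position 0: 000 → 0  (bit 0 = 0)
bits b7..b0 = 11111110 = 254

254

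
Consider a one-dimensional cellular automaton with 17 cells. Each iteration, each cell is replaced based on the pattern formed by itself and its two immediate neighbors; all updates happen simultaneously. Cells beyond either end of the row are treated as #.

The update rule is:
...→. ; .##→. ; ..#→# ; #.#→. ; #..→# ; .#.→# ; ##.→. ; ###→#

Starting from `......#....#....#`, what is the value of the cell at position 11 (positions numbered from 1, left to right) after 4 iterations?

iteration 1: #....###..###..#.
iteration 2: .#..#.#.##.#.###.
iteration 3: .####.#....#..#..
iteration 4: ..##..##..#######
position 11 holds #

#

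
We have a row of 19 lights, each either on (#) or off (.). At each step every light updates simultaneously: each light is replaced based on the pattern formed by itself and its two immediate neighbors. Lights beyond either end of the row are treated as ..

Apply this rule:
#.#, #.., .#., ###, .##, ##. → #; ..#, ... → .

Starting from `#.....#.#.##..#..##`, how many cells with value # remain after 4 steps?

step 1: ##....#######.##.##
step 2: ###...#############
step 3: ####..#############
step 4: #####.#############
count of #: 18

18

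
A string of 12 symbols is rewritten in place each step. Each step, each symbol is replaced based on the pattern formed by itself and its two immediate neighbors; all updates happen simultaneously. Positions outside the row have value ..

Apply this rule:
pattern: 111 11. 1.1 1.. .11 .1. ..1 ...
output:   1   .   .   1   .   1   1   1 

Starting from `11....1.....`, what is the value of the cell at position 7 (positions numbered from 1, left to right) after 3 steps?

..1111111111
11.11111111.
....111111.1
position 7 holds 1

1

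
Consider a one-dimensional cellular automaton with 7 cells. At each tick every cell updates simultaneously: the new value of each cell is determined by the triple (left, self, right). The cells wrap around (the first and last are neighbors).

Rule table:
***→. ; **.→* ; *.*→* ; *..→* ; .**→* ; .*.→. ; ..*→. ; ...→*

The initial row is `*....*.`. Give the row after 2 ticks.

.***..*
**.**..

**.**..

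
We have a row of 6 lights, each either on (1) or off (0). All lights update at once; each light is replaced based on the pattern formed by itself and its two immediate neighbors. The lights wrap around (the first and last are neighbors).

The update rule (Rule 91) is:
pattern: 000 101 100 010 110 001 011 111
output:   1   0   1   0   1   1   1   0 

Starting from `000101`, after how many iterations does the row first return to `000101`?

6

111000
101111
101000
000111
111101
000101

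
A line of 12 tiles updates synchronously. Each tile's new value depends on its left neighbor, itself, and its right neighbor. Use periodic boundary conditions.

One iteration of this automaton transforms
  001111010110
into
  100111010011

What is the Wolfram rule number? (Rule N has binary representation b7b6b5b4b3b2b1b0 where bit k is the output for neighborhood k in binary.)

213

position 3: 111 → 1  (bit 7 = 1)
position 5: 110 → 1  (bit 6 = 1)
position 6: 101 → 0  (bit 5 = 0)
position 11: 100 → 1  (bit 4 = 1)
position 2: 011 → 0  (bit 3 = 0)
position 7: 010 → 1  (bit 2 = 1)
position 1: 001 → 0  (bit 1 = 0)
position 0: 000 → 1  (bit 0 = 1)
bits b7..b0 = 11010101 = 213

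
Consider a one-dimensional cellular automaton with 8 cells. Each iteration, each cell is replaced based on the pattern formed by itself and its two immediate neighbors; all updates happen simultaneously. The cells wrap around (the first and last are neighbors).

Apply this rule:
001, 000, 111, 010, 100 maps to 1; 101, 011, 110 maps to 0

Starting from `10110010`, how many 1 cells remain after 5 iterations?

5

10001110
11110100
01100111
00011010
11100011
count of 1: 5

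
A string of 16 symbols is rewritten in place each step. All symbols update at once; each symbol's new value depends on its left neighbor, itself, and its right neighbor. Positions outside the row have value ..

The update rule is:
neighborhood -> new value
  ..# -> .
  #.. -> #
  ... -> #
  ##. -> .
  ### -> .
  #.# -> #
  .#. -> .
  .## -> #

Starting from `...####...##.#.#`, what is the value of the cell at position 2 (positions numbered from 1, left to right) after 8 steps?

##.#...##.#.#.#.
#.#.##.#.#.#.#.#
.#.##.#.#.#.#.#.
..##.#.#.#.#.#.#
#.#.#.#.#.#.#.#.
.#.#.#.#.#.#.#.#
..#.#.#.#.#.#.#.
#..#.#.#.#.#.#.#
position 2 holds .

.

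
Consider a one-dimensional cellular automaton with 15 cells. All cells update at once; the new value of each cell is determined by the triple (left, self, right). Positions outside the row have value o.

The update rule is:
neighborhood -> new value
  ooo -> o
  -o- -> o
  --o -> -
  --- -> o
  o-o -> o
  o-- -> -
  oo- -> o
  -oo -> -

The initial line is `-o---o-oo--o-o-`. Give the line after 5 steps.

oo-o-oo-o--oooo
ooooo-ooo---ooo
oooooo-oo-o--oo
ooooooo-ooo---o
oooooooo-oo-o--

oooooooo-oo-o--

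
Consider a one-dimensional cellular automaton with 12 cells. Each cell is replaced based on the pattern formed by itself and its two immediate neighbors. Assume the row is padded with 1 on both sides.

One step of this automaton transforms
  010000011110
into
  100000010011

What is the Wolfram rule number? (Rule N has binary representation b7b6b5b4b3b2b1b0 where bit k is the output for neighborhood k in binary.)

104

position 8: 111 → 0  (bit 7 = 0)
position 10: 110 → 1  (bit 6 = 1)
position 0: 101 → 1  (bit 5 = 1)
position 2: 100 → 0  (bit 4 = 0)
position 7: 011 → 1  (bit 3 = 1)
position 1: 010 → 0  (bit 2 = 0)
position 6: 001 → 0  (bit 1 = 0)
position 3: 000 → 0  (bit 0 = 0)
bits b7..b0 = 01101000 = 104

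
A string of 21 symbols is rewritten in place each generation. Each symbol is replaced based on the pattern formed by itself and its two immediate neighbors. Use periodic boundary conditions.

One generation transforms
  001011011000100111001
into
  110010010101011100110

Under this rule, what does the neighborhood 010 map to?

At position 2 the neighborhood is 010; the next row has 0 there.

0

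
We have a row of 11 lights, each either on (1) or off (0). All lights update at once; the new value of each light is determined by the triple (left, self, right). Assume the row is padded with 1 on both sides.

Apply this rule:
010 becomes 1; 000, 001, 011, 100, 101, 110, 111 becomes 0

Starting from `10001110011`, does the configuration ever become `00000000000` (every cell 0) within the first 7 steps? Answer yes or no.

step 1: 00000000000
all cells are 0 at step 1

yes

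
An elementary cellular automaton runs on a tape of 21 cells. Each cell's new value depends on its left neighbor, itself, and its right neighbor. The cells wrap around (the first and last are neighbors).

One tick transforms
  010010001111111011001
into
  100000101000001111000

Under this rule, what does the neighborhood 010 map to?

0

At position 1 the neighborhood is 010; the next row has 0 there.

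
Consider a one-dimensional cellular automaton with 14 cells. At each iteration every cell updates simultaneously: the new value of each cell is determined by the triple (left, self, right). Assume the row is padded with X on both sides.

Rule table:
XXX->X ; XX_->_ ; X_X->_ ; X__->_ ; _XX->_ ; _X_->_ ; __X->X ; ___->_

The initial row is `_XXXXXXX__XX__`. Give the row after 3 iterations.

____X__X___X__

iteration 1: __XXXXX__X___X
iteration 2: _X_XXX__X___X_
iteration 3: ____X__X___X__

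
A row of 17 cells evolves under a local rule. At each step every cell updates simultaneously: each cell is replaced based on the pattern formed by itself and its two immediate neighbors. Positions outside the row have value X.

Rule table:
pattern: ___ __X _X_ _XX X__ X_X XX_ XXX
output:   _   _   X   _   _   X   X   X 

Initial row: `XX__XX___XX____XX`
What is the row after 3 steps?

XX___X____X_____X
XX___X____X______
XX___X____X______

XX___X____X______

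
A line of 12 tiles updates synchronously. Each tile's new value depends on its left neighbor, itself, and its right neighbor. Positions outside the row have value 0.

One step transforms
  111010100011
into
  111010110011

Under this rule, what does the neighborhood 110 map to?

At position 2 the neighborhood is 110; the next row has 1 there.

1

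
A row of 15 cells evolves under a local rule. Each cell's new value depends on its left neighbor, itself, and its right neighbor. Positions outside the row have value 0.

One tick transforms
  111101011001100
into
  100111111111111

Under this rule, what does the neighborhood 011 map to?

1

At position 0 the neighborhood is 011; the next row has 1 there.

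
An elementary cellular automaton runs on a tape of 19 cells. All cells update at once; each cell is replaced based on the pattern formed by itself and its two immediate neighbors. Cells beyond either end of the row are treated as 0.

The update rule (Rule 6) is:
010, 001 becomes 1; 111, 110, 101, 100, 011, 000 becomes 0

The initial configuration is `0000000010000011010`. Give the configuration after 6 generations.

0010000011001100000

0000000110000100010
0000001000001100110
0000011000010001000
0000100000110011000
0001100001000100000
0010000011001100000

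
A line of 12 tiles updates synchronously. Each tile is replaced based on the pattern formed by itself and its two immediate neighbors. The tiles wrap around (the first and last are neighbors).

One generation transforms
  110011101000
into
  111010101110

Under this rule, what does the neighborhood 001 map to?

At position 3 the neighborhood is 001; the next row has 0 there.

0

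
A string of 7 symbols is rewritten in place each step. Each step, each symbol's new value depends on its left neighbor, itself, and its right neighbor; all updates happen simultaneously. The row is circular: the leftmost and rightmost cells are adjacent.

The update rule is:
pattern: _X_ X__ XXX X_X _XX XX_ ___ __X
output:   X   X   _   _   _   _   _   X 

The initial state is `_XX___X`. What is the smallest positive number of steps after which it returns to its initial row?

___X_XX
X_XX___
X___X_X
_X_XX__
XX___X_
__X_XX_
_XX___X

7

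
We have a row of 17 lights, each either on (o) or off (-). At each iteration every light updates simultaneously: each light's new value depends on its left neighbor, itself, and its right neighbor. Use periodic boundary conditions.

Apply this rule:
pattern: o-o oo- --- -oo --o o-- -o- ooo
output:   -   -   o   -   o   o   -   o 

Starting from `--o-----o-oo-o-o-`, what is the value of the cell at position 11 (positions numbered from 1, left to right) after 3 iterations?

o

oo-ooooo--------o
o---ooo-oooooooo-
-ooo-o---oooooo--
position 11 holds o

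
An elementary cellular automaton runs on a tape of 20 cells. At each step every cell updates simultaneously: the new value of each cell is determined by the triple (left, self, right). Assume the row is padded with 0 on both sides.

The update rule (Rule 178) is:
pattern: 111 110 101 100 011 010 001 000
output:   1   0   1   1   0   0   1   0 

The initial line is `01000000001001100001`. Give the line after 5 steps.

10101001010110010010

10100000010110010010
01010000101001101101
10101001010110010010
01010110101001101101
10101001010110010010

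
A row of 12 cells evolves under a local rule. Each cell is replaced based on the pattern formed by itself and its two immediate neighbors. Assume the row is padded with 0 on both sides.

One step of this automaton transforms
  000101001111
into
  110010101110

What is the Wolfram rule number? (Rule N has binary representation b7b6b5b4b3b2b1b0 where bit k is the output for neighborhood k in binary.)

position 9: 111 → 1  (bit 7 = 1)
position 11: 110 → 0  (bit 6 = 0)
position 4: 101 → 1  (bit 5 = 1)
position 6: 100 → 1  (bit 4 = 1)
position 8: 011 → 1  (bit 3 = 1)
position 3: 010 → 0  (bit 2 = 0)
position 2: 001 → 0  (bit 1 = 0)
position 0: 000 → 1  (bit 0 = 1)
bits b7..b0 = 10111001 = 185

185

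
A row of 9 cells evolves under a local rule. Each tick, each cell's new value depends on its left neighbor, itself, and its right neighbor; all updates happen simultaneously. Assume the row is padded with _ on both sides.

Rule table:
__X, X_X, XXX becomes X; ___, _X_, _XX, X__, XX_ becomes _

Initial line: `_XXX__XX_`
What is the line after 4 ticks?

__X______

tick 1: X_X__X___
tick 2: _X__X____
tick 3: X__X_____
tick 4: __X______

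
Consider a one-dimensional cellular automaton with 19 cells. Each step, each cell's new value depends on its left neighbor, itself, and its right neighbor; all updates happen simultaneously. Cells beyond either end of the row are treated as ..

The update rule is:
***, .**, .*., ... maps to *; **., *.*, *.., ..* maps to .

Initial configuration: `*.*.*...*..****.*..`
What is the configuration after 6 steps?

*.*.*.*.*..*..*.*.*

step 1: *.*.*.*.*..***..*.*
step 2: *.*.*.*.*..**...*.*
step 3: *.*.*.*.*..*..*.*.*
step 4: *.*.*.*.*..*..*.*.*  (fixed point — unchanged through step 6)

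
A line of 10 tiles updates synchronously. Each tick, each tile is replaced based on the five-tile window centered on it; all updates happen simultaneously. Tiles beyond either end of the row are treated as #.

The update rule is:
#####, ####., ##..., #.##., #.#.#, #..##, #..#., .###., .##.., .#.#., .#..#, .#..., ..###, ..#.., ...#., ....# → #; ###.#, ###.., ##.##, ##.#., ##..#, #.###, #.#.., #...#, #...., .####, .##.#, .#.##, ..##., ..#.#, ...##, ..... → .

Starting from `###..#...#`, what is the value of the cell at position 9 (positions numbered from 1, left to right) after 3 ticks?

##..###..#
#..###..##
..###..##.
position 9 holds #

#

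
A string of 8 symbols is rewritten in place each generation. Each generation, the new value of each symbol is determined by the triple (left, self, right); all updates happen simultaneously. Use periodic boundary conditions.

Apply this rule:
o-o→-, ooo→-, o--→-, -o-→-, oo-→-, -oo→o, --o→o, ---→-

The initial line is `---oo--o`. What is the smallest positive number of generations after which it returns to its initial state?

generation 1: --oo--o-
generation 2: -oo--o--
generation 3: oo--o---
generation 4: o--o---o
generation 5: --o---oo
generation 6: -o---oo-
generation 7: o---oo--
generation 8: ---oo--o

8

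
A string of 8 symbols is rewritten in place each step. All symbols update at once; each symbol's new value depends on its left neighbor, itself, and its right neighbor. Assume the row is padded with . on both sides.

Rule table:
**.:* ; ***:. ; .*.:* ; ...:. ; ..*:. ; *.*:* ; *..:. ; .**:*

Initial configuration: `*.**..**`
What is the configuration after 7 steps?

*..*..**

****..**
*..*..**
*..*..**  (fixed point — unchanged through step 7)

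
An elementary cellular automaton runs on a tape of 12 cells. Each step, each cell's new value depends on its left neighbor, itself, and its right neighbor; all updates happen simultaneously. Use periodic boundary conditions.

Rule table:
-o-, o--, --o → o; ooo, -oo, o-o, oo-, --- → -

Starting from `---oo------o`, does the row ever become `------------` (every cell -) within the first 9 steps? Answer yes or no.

no

o-o--o----oo
--ooooo--o--
-o-----oooo-
ooo---o----o
---o-ooo--o-
--oo----oooo
oo--o--o----
--ooooooo--o
oo-------ooo
step 9 is oo-------ooo, still not uniform -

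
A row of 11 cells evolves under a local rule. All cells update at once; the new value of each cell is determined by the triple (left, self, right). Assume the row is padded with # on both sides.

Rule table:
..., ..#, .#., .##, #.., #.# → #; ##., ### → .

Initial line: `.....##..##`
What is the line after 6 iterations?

iteration 1: ######.###.
iteration 2: ......##..#
iteration 3: #######.###
iteration 4: .......##..
iteration 5: ########.##
iteration 6: ........##.

........##.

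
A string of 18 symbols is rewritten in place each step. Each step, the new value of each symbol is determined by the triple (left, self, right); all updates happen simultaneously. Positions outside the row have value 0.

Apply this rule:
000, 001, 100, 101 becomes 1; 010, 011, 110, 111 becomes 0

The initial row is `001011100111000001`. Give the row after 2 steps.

110100011000111110
001011100111000001

001011100111000001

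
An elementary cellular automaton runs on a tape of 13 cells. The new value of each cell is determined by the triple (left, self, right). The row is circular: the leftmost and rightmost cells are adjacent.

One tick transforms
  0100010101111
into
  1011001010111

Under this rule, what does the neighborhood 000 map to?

1

At position 3 the neighborhood is 000; the next row has 1 there.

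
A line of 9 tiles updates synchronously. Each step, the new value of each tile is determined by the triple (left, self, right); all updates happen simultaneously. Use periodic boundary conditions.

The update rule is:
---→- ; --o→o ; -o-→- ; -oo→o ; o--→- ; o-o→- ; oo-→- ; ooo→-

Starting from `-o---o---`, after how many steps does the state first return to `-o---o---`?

9

o---o----
---o----o
--o----o-
-o----o--
o----o---
----o---o
---o---o-
--o---o--
-o---o---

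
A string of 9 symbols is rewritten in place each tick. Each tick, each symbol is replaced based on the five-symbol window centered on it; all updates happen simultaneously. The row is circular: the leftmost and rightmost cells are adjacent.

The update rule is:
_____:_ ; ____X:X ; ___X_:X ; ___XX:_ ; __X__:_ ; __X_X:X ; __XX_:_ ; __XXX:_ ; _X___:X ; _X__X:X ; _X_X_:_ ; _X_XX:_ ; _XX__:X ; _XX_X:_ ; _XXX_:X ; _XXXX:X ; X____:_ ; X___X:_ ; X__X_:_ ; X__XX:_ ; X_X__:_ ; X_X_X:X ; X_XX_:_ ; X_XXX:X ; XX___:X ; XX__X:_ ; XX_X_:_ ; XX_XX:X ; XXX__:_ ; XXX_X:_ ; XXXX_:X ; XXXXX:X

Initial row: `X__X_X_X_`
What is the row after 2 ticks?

tick 1: _X_X_X_X_
tick 2: _X_X_X__X

_X_X_X__X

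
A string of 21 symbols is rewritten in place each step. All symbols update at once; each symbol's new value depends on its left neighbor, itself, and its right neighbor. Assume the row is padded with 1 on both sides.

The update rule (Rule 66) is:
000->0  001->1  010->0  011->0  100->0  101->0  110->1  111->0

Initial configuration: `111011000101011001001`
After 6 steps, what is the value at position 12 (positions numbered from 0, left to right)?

step 1: 001001001000001010010
step 2: 010010010000010000100
step 3: 000100100000100001001
step 4: 001001000001000010010
step 5: 010010000010000100100
step 6: 000100000100001001001
position 12 holds 0

0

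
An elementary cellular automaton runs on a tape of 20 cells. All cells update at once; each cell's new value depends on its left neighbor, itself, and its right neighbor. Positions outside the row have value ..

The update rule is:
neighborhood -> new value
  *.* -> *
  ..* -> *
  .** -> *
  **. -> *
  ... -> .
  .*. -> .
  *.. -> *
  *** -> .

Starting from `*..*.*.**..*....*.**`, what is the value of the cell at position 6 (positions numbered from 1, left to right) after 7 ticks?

.**.*.*****.*..*.***
****.**...**.**.**.*
*..*****.**********.
.***...***........**
**.**.**.**......***
************....**.*
*..........**..****.
position 6 holds .

.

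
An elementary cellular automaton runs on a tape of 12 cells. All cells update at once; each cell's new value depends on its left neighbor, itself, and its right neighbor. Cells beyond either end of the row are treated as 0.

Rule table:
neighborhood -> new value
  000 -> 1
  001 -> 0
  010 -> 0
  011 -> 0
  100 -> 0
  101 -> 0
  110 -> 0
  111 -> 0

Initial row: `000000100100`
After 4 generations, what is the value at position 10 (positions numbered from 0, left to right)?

generation 1: 111110000001
generation 2: 000000111100
generation 3: 111110000001  (repeats generation 1; period 2)
generation 4: 000000111100
position 10 holds 0

0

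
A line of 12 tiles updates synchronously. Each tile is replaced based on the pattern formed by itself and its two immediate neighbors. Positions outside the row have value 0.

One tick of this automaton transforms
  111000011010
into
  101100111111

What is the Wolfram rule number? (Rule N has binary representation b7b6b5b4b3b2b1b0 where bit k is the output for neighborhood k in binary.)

position 1: 111 → 0  (bit 7 = 0)
position 2: 110 → 1  (bit 6 = 1)
position 9: 101 → 1  (bit 5 = 1)
position 3: 100 → 1  (bit 4 = 1)
position 0: 011 → 1  (bit 3 = 1)
position 10: 010 → 1  (bit 2 = 1)
position 6: 001 → 1  (bit 1 = 1)
position 4: 000 → 0  (bit 0 = 0)
bits b7..b0 = 01111110 = 126

126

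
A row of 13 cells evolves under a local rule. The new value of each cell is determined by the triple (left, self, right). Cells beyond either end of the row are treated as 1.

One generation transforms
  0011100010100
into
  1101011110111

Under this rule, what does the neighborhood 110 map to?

0

At position 4 the neighborhood is 110; the next row has 0 there.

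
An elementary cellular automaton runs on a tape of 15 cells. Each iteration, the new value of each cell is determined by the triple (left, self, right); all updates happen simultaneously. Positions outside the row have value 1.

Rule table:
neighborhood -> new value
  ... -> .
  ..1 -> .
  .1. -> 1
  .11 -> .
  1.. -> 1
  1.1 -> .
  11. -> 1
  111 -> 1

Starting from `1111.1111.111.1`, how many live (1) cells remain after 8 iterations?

12

1111..111..11..
11111..111..11.
111111..111..1.
1111111..111.1.
11111111..11.1.
111111111..1.1.
1111111111.1.1.
1111111111.1.1.
count of 1: 12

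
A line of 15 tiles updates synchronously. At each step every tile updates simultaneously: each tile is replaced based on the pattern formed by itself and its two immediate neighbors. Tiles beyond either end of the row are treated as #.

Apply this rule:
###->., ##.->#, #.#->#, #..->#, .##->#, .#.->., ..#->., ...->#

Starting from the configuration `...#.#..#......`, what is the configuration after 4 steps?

##..#.#..#####.
.##..#.#.#...##
####..#.#.##.#.
...##..#.####.#

...##..#.####.#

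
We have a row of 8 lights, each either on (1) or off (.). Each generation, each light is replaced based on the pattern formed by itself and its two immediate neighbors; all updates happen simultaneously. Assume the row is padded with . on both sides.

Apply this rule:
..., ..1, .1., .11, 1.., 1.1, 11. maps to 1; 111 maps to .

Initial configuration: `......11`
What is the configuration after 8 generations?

11111111
1......1
11111111  (repeats generation 1; period 2)
generation 8: 1......1

1......1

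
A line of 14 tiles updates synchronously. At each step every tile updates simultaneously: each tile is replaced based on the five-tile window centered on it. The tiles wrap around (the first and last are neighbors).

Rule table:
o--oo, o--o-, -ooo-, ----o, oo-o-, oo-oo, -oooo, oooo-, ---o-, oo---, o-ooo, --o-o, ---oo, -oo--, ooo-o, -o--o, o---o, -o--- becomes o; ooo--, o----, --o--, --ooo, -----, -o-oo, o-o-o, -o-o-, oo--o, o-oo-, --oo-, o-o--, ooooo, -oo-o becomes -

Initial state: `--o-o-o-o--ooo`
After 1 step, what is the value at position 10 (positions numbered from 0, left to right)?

o

-oo------oo-o-
position 10 holds o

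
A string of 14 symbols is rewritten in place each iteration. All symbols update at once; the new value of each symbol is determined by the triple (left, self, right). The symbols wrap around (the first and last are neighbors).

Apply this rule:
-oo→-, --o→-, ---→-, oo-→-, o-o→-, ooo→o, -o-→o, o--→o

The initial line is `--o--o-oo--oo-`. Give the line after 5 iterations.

---o-----o---o

--oo-o---o---o
o----oo--oo--o
-o-----o---o--
-oo----oo--oo-
---o-----o---o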